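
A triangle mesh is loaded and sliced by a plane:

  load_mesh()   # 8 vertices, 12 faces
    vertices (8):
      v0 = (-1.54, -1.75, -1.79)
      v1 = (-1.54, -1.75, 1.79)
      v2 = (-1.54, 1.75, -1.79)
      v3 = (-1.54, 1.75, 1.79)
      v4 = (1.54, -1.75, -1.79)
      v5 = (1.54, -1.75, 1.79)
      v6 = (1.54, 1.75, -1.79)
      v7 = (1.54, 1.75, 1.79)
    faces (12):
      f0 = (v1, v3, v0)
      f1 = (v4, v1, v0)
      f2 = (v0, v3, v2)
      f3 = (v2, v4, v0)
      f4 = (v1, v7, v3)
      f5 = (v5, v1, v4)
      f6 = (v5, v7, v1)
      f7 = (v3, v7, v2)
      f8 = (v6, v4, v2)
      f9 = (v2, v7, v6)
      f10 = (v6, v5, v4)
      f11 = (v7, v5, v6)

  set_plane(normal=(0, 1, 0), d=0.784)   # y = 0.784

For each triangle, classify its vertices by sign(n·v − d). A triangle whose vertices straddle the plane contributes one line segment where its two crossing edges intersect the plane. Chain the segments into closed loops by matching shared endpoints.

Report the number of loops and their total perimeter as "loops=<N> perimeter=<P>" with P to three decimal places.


Straddling triangles (8 of 12):
  (v1,v3,v0) [-+-] → (-1.54, 0.784, 1.79)–(-1.54, 0.784, 0.80192)  len=0.9881
  (v0,v3,v2) [-++] → (-1.54, 0.784, 0.80192)–(-1.54, 0.784, -1.79)  len=2.5919
  (v2,v4,v0) [+--] → (-0.68992, 0.784, -1.79)–(-1.54, 0.784, -1.79)  len=0.8501
  (v1,v7,v3) [-++] → (0.68992, 0.784, 1.79)–(-1.54, 0.784, 1.79)  len=2.2299
  (v5,v7,v1) [-+-] → (1.54, 0.784, 1.79)–(0.68992, 0.784, 1.79)  len=0.8501
  (v6,v4,v2) [+-+] → (1.54, 0.784, -1.79)–(-0.68992, 0.784, -1.79)  len=2.2299
  (v6,v5,v4) [+--] → (1.54, 0.784, -0.80192)–(1.54, 0.784, -1.79)  len=0.9881
  (v7,v5,v6) [+-+] → (1.54, 0.784, 1.79)–(1.54, 0.784, -0.80192)  len=2.5919

Chained into 1 loop(s):
  loop 1: 8 segments, perimeter = 13.3200
Total perimeter = 13.320

loops=1 perimeter=13.320


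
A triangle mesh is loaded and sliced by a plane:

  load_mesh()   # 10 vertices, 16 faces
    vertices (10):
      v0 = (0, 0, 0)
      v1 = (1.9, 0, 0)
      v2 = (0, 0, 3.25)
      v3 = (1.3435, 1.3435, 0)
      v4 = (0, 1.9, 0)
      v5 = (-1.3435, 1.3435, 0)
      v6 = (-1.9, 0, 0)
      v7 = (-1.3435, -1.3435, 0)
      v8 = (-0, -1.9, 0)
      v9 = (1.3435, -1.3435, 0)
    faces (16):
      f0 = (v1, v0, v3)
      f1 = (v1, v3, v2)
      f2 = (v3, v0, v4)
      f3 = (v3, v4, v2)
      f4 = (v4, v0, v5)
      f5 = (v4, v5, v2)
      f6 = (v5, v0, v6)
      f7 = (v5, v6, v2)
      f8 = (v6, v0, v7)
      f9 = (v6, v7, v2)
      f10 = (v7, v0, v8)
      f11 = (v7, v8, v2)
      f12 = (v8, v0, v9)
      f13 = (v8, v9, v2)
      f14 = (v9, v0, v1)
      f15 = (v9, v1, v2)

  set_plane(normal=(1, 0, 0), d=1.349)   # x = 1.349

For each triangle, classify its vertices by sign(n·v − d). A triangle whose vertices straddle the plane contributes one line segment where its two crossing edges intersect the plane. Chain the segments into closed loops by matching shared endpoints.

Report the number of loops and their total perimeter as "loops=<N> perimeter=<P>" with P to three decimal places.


Straddling triangles (4 of 16):
  (v1,v0,v3) [+--] → (1.349, 0, 0)–(1.349, 1.33022, 0)  len=1.3302
  (v1,v3,v2) [+--] → (1.349, 1.33022, 0)–(1.349, 0, 0.9425)  len=1.6303
  (v9,v0,v1) [--+] → (1.349, 0, 0)–(1.349, -1.33022, 0)  len=1.3302
  (v9,v1,v2) [-+-] → (1.349, -1.33022, 0)–(1.349, 0, 0.9425)  len=1.6303

Chained into 1 loop(s):
  loop 1: 4 segments, perimeter = 5.9210
Total perimeter = 5.921

loops=1 perimeter=5.921


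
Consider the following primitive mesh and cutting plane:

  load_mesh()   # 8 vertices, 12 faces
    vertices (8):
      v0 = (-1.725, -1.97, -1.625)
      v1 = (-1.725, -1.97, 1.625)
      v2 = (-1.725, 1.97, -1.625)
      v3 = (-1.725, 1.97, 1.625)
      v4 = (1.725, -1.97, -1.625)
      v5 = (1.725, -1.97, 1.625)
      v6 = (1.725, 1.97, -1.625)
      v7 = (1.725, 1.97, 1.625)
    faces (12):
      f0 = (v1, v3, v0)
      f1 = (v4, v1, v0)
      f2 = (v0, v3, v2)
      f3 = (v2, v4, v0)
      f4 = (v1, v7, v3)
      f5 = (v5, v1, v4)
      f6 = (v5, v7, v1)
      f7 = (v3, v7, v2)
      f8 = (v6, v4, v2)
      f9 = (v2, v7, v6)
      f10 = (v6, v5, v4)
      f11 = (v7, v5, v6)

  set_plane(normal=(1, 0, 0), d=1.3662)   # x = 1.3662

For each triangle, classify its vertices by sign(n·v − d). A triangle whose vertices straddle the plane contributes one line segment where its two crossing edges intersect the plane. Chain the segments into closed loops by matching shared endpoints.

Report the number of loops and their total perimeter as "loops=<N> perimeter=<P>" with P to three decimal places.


loops=1 perimeter=14.380

Straddling triangles (8 of 12):
  (v4,v1,v0) [+--] → (1.3662, -1.97, -1.287)–(1.3662, -1.97, -1.625)  len=0.3380
  (v2,v4,v0) [-+-] → (1.3662, -1.56024, -1.625)–(1.3662, -1.97, -1.625)  len=0.4098
  (v1,v7,v3) [-+-] → (1.3662, 1.56024, 1.625)–(1.3662, 1.97, 1.625)  len=0.4098
  (v5,v1,v4) [+-+] → (1.3662, -1.97, 1.625)–(1.3662, -1.97, -1.287)  len=2.9120
  (v5,v7,v1) [++-] → (1.3662, 1.56024, 1.625)–(1.3662, -1.97, 1.625)  len=3.5302
  (v3,v7,v2) [-+-] → (1.3662, 1.97, 1.625)–(1.3662, 1.97, 1.287)  len=0.3380
  (v6,v4,v2) [++-] → (1.3662, -1.56024, -1.625)–(1.3662, 1.97, -1.625)  len=3.5302
  (v2,v7,v6) [-++] → (1.3662, 1.97, 1.287)–(1.3662, 1.97, -1.625)  len=2.9120

Chained into 1 loop(s):
  loop 1: 8 segments, perimeter = 14.3800
Total perimeter = 14.380


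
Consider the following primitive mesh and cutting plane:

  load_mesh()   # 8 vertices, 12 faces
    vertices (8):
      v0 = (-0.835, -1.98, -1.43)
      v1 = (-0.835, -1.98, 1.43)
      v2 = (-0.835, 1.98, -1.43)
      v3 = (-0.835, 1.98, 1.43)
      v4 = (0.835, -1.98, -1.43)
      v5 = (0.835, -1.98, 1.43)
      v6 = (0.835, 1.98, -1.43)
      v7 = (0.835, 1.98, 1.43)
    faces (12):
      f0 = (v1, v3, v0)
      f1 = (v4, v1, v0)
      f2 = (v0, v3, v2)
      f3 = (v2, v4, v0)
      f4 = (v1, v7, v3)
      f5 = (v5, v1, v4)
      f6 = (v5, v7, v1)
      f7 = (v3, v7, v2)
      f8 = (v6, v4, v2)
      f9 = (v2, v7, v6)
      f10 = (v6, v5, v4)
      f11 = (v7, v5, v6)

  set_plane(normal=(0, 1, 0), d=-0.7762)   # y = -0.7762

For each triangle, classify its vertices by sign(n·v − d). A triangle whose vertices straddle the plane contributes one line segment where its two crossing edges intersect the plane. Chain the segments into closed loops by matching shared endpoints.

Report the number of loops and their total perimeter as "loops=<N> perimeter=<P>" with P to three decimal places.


loops=1 perimeter=9.060

Straddling triangles (8 of 12):
  (v1,v3,v0) [-+-] → (-0.835, -0.7762, 1.43)–(-0.835, -0.7762, -0.560589)  len=1.9906
  (v0,v3,v2) [-++] → (-0.835, -0.7762, -0.560589)–(-0.835, -0.7762, -1.43)  len=0.8694
  (v2,v4,v0) [+--] → (0.327337, -0.7762, -1.43)–(-0.835, -0.7762, -1.43)  len=1.1623
  (v1,v7,v3) [-++] → (-0.327337, -0.7762, 1.43)–(-0.835, -0.7762, 1.43)  len=0.5077
  (v5,v7,v1) [-+-] → (0.835, -0.7762, 1.43)–(-0.327337, -0.7762, 1.43)  len=1.1623
  (v6,v4,v2) [+-+] → (0.835, -0.7762, -1.43)–(0.327337, -0.7762, -1.43)  len=0.5077
  (v6,v5,v4) [+--] → (0.835, -0.7762, 0.560589)–(0.835, -0.7762, -1.43)  len=1.9906
  (v7,v5,v6) [+-+] → (0.835, -0.7762, 1.43)–(0.835, -0.7762, 0.560589)  len=0.8694

Chained into 1 loop(s):
  loop 1: 8 segments, perimeter = 9.0600
Total perimeter = 9.060


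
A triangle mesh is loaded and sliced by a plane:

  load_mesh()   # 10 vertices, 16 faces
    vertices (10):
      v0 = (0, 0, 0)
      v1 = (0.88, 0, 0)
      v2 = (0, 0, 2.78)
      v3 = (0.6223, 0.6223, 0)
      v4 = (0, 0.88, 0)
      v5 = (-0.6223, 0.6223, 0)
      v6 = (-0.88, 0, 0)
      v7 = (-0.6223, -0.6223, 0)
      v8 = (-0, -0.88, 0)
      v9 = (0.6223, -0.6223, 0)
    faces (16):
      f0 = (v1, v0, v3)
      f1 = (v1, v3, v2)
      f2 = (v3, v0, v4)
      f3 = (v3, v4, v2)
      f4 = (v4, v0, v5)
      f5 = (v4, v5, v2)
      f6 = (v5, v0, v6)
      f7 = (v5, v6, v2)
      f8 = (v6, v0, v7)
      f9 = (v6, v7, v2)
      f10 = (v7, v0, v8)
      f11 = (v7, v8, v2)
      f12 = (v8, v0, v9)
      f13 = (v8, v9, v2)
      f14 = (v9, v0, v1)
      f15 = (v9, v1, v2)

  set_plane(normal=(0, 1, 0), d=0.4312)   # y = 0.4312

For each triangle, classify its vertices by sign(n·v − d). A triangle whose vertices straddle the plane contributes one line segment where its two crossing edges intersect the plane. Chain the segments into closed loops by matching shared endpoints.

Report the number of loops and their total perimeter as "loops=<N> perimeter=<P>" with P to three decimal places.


loops=1 perimeter=4.614

Straddling triangles (8 of 16):
  (v1,v0,v3) [--+] → (0.4312, 0.4312, 0)–(0.701436, 0.4312, 0)  len=0.2702
  (v1,v3,v2) [-+-] → (0.701436, 0.4312, 0)–(0.4312, 0.4312, 0.853701)  len=0.8955
  (v3,v0,v4) [+-+] → (0.4312, 0.4312, 0)–(0, 0.4312, 0)  len=0.4312
  (v3,v4,v2) [++-] → (0, 0.4312, 1.4178)–(0.4312, 0.4312, 0.853701)  len=0.7100
  (v4,v0,v5) [+-+] → (0, 0.4312, 0)–(-0.4312, 0.4312, 0)  len=0.4312
  (v4,v5,v2) [++-] → (-0.4312, 0.4312, 0.853701)–(0, 0.4312, 1.4178)  len=0.7100
  (v5,v0,v6) [+--] → (-0.4312, 0.4312, 0)–(-0.701436, 0.4312, 0)  len=0.2702
  (v5,v6,v2) [+--] → (-0.701436, 0.4312, 0)–(-0.4312, 0.4312, 0.853701)  len=0.8955

Chained into 1 loop(s):
  loop 1: 8 segments, perimeter = 4.6138
Total perimeter = 4.614


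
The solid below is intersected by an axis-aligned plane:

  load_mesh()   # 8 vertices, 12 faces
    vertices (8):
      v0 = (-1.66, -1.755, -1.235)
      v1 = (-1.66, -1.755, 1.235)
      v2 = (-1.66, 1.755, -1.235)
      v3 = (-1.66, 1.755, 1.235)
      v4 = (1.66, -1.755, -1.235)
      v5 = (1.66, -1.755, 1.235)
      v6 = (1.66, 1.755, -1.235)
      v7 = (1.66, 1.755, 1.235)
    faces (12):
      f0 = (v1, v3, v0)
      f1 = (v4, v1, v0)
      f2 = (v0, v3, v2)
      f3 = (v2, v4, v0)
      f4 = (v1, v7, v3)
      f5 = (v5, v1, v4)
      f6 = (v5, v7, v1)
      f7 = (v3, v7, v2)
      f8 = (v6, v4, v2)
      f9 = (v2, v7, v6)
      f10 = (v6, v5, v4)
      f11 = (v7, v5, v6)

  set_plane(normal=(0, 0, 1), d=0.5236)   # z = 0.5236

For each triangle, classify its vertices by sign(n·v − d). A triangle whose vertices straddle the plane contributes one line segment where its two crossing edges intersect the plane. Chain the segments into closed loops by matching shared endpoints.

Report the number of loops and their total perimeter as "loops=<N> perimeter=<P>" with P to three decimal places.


loops=1 perimeter=13.660

Straddling triangles (8 of 12):
  (v1,v3,v0) [++-] → (-1.66, 0.744063, 0.5236)–(-1.66, -1.755, 0.5236)  len=2.4991
  (v4,v1,v0) [-+-] → (-0.703786, -1.755, 0.5236)–(-1.66, -1.755, 0.5236)  len=0.9562
  (v0,v3,v2) [-+-] → (-1.66, 0.744063, 0.5236)–(-1.66, 1.755, 0.5236)  len=1.0109
  (v5,v1,v4) [++-] → (-0.703786, -1.755, 0.5236)–(1.66, -1.755, 0.5236)  len=2.3638
  (v3,v7,v2) [++-] → (0.703786, 1.755, 0.5236)–(-1.66, 1.755, 0.5236)  len=2.3638
  (v2,v7,v6) [-+-] → (0.703786, 1.755, 0.5236)–(1.66, 1.755, 0.5236)  len=0.9562
  (v6,v5,v4) [-+-] → (1.66, -0.744063, 0.5236)–(1.66, -1.755, 0.5236)  len=1.0109
  (v7,v5,v6) [++-] → (1.66, -0.744063, 0.5236)–(1.66, 1.755, 0.5236)  len=2.4991

Chained into 1 loop(s):
  loop 1: 8 segments, perimeter = 13.6600
Total perimeter = 13.660


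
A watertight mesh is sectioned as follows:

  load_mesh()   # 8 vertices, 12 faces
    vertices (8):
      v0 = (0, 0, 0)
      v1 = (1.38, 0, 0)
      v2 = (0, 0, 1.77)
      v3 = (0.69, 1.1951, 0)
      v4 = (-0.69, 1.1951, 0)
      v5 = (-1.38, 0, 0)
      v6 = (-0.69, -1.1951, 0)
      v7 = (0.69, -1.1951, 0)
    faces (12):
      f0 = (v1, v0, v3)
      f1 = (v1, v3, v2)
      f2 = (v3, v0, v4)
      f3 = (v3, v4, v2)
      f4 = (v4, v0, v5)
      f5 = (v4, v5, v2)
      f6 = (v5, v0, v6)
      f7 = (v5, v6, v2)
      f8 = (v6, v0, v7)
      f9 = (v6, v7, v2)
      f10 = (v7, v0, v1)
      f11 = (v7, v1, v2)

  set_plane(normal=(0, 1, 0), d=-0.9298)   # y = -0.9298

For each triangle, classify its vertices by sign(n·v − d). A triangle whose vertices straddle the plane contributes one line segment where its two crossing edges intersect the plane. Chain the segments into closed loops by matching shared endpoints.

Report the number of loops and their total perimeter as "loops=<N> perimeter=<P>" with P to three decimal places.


loops=1 perimeter=3.756

Straddling triangles (6 of 12):
  (v5,v0,v6) [++-] → (-0.536827, -0.9298, 0)–(-0.843173, -0.9298, 0)  len=0.3063
  (v5,v6,v2) [+-+] → (-0.843173, -0.9298, 0)–(-0.536827, -0.9298, 0.392922)  len=0.4982
  (v6,v0,v7) [-+-] → (-0.536827, -0.9298, 0)–(0.536827, -0.9298, 0)  len=1.0737
  (v6,v7,v2) [--+] → (0.536827, -0.9298, 0.392922)–(-0.536827, -0.9298, 0.392922)  len=1.0737
  (v7,v0,v1) [-++] → (0.536827, -0.9298, 0)–(0.843173, -0.9298, 0)  len=0.3063
  (v7,v1,v2) [-++] → (0.843173, -0.9298, 0)–(0.536827, -0.9298, 0.392922)  len=0.4982

Chained into 1 loop(s):
  loop 1: 6 segments, perimeter = 3.7565
Total perimeter = 3.756


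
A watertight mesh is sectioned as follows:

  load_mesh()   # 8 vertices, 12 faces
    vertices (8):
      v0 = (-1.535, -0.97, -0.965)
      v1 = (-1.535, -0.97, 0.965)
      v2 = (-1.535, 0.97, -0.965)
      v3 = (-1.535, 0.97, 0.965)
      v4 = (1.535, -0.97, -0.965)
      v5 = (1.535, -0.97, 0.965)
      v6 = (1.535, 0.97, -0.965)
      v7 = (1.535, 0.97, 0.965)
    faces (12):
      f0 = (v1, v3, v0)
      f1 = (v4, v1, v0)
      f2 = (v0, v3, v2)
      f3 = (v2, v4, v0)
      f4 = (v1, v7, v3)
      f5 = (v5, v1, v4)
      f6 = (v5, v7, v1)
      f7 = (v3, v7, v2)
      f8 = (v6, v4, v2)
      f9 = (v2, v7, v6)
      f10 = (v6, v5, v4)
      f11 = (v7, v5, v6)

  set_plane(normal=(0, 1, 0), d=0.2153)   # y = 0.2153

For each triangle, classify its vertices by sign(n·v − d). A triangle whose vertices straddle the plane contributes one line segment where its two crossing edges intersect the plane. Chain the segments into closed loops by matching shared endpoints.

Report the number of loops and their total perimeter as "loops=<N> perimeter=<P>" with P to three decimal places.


Straddling triangles (8 of 12):
  (v1,v3,v0) [-+-] → (-1.535, 0.2153, 0.965)–(-1.535, 0.2153, 0.21419)  len=0.7508
  (v0,v3,v2) [-++] → (-1.535, 0.2153, 0.21419)–(-1.535, 0.2153, -0.965)  len=1.1792
  (v2,v4,v0) [+--] → (-0.340707, 0.2153, -0.965)–(-1.535, 0.2153, -0.965)  len=1.1943
  (v1,v7,v3) [-++] → (0.340707, 0.2153, 0.965)–(-1.535, 0.2153, 0.965)  len=1.8757
  (v5,v7,v1) [-+-] → (1.535, 0.2153, 0.965)–(0.340707, 0.2153, 0.965)  len=1.1943
  (v6,v4,v2) [+-+] → (1.535, 0.2153, -0.965)–(-0.340707, 0.2153, -0.965)  len=1.8757
  (v6,v5,v4) [+--] → (1.535, 0.2153, -0.21419)–(1.535, 0.2153, -0.965)  len=0.7508
  (v7,v5,v6) [+-+] → (1.535, 0.2153, 0.965)–(1.535, 0.2153, -0.21419)  len=1.1792

Chained into 1 loop(s):
  loop 1: 8 segments, perimeter = 10.0000
Total perimeter = 10.000

loops=1 perimeter=10.000


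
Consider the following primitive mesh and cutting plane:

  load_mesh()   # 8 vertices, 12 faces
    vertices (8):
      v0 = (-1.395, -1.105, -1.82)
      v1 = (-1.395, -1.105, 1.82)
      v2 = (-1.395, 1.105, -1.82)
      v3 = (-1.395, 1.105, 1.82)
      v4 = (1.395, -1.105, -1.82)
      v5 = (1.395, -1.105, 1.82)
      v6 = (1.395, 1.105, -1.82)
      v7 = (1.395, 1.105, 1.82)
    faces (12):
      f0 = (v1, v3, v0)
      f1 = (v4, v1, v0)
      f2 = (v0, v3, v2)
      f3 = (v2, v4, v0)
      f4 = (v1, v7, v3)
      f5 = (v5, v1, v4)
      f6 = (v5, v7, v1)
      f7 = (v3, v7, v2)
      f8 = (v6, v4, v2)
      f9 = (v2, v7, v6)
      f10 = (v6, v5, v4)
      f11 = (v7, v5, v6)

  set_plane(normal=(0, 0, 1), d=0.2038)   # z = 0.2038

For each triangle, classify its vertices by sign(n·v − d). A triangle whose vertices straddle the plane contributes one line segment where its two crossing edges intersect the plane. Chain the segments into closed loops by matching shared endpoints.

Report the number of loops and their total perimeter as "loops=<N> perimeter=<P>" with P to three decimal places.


loops=1 perimeter=10.000

Straddling triangles (8 of 12):
  (v1,v3,v0) [++-] → (-1.395, 0.123736, 0.2038)–(-1.395, -1.105, 0.2038)  len=1.2287
  (v4,v1,v0) [-+-] → (-0.156209, -1.105, 0.2038)–(-1.395, -1.105, 0.2038)  len=1.2388
  (v0,v3,v2) [-+-] → (-1.395, 0.123736, 0.2038)–(-1.395, 1.105, 0.2038)  len=0.9813
  (v5,v1,v4) [++-] → (-0.156209, -1.105, 0.2038)–(1.395, -1.105, 0.2038)  len=1.5512
  (v3,v7,v2) [++-] → (0.156209, 1.105, 0.2038)–(-1.395, 1.105, 0.2038)  len=1.5512
  (v2,v7,v6) [-+-] → (0.156209, 1.105, 0.2038)–(1.395, 1.105, 0.2038)  len=1.2388
  (v6,v5,v4) [-+-] → (1.395, -0.123736, 0.2038)–(1.395, -1.105, 0.2038)  len=0.9813
  (v7,v5,v6) [++-] → (1.395, -0.123736, 0.2038)–(1.395, 1.105, 0.2038)  len=1.2287

Chained into 1 loop(s):
  loop 1: 8 segments, perimeter = 10.0000
Total perimeter = 10.000


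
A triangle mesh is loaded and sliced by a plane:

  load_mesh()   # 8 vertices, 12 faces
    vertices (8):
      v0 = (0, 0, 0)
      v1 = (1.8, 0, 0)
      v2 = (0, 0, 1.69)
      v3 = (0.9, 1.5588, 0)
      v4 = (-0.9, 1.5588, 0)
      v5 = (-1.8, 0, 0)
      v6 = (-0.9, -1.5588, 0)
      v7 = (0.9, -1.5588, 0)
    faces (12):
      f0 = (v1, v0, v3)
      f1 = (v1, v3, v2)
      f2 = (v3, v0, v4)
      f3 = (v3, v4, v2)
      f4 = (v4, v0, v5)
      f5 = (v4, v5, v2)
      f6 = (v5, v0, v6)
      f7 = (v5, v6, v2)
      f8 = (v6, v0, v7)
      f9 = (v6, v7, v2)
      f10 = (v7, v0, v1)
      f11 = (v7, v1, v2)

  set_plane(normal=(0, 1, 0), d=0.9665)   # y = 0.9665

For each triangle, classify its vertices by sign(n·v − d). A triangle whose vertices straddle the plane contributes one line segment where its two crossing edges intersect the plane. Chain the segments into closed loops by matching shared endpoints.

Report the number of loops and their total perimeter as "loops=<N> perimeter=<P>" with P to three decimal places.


loops=1 perimeter=5.476

Straddling triangles (6 of 12):
  (v1,v0,v3) [--+] → (0.558025, 0.9665, 0)–(1.24197, 0.9665, 0)  len=0.6839
  (v1,v3,v2) [-+-] → (1.24197, 0.9665, 0)–(0.558025, 0.9665, 0.642152)  len=0.9382
  (v3,v0,v4) [+-+] → (0.558025, 0.9665, 0)–(-0.558025, 0.9665, 0)  len=1.1161
  (v3,v4,v2) [++-] → (-0.558025, 0.9665, 0.642152)–(0.558025, 0.9665, 0.642152)  len=1.1161
  (v4,v0,v5) [+--] → (-0.558025, 0.9665, 0)–(-1.24197, 0.9665, 0)  len=0.6839
  (v4,v5,v2) [+--] → (-1.24197, 0.9665, 0)–(-0.558025, 0.9665, 0.642152)  len=0.9382

Chained into 1 loop(s):
  loop 1: 6 segments, perimeter = 5.4763
Total perimeter = 5.476


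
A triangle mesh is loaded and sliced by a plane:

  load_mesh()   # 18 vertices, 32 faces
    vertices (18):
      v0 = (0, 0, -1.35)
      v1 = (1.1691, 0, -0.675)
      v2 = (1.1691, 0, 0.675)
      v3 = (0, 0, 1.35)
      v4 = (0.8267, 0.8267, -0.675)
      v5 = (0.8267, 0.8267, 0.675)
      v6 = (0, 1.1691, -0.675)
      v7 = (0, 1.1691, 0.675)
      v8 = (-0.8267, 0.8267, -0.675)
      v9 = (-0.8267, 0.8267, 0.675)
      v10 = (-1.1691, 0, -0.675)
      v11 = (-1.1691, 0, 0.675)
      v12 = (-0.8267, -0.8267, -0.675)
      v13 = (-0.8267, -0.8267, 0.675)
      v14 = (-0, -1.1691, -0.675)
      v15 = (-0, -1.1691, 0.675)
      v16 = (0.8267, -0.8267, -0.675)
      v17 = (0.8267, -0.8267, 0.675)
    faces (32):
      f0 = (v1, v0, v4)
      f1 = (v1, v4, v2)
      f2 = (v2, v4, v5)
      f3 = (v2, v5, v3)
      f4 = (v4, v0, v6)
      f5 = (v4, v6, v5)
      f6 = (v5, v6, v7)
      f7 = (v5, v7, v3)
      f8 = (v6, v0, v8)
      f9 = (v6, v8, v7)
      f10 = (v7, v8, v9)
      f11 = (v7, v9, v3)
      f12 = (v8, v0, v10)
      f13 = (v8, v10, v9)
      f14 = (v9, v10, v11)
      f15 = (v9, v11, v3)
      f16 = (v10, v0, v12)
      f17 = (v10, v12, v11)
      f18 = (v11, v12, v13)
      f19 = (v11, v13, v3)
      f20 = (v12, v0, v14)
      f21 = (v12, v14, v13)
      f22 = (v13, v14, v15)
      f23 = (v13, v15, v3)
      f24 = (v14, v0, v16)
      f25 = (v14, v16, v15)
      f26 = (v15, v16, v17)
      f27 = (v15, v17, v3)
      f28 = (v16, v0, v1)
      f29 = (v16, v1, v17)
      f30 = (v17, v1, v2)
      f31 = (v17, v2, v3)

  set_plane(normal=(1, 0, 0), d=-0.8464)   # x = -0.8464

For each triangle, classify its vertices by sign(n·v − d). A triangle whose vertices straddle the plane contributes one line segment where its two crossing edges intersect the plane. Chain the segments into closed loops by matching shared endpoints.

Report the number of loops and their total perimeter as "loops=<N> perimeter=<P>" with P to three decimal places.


Straddling triangles (8 of 32):
  (v8,v0,v10) [++-] → (-0.8464, 0, -0.861316)–(-0.8464, 0.779136, -0.675)  len=0.8011
  (v8,v10,v9) [+-+] → (-0.8464, 0.779136, -0.675)–(-0.8464, 0.779136, 0.597328)  len=1.2723
  (v9,v10,v11) [+--] → (-0.8464, 0.779136, 0.597328)–(-0.8464, 0.779136, 0.675)  len=0.0777
  (v9,v11,v3) [+-+] → (-0.8464, 0.779136, 0.675)–(-0.8464, 0, 0.861316)  len=0.8011
  (v10,v0,v12) [-++] → (-0.8464, 0, -0.861316)–(-0.8464, -0.779136, -0.675)  len=0.8011
  (v10,v12,v11) [-+-] → (-0.8464, -0.779136, -0.675)–(-0.8464, -0.779136, -0.597328)  len=0.0777
  (v11,v12,v13) [-++] → (-0.8464, -0.779136, -0.597328)–(-0.8464, -0.779136, 0.675)  len=1.2723
  (v11,v13,v3) [-++] → (-0.8464, -0.779136, 0.675)–(-0.8464, 0, 0.861316)  len=0.8011

Chained into 1 loop(s):
  loop 1: 8 segments, perimeter = 5.9044
Total perimeter = 5.904

loops=1 perimeter=5.904


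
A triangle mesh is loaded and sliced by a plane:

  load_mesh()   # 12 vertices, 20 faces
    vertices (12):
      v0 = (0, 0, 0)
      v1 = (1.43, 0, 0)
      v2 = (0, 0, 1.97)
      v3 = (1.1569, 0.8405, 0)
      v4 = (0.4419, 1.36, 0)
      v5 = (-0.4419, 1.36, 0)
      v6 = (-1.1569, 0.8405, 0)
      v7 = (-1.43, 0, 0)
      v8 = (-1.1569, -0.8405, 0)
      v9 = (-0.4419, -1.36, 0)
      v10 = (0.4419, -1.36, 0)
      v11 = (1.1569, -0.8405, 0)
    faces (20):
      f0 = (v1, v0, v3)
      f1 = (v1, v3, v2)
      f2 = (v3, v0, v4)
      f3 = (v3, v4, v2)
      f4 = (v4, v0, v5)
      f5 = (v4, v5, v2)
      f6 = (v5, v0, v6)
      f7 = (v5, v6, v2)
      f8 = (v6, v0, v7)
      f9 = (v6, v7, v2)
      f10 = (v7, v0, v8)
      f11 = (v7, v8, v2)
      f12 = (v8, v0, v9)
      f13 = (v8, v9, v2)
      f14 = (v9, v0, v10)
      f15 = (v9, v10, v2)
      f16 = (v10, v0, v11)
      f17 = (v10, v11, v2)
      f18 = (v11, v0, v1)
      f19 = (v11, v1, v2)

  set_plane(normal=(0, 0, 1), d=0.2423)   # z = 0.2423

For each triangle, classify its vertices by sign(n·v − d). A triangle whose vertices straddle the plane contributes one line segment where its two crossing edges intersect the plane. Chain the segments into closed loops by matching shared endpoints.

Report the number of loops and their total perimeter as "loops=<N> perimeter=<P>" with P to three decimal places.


Straddling triangles (10 of 20):
  (v1,v3,v2) [--+] → (1.01461, 0.737123, 0.2423)–(1.25412, 0, 0.2423)  len=0.7751
  (v3,v4,v2) [--+] → (0.387549, 1.19273, 0.2423)–(1.01461, 0.737123, 0.2423)  len=0.7751
  (v4,v5,v2) [--+] → (-0.387549, 1.19273, 0.2423)–(0.387549, 1.19273, 0.2423)  len=0.7751
  (v5,v6,v2) [--+] → (-1.01461, 0.737123, 0.2423)–(-0.387549, 1.19273, 0.2423)  len=0.7751
  (v6,v7,v2) [--+] → (-1.25412, 0, 0.2423)–(-1.01461, 0.737123, 0.2423)  len=0.7751
  (v7,v8,v2) [--+] → (-1.01461, -0.737123, 0.2423)–(-1.25412, 0, 0.2423)  len=0.7751
  (v8,v9,v2) [--+] → (-0.387549, -1.19273, 0.2423)–(-1.01461, -0.737123, 0.2423)  len=0.7751
  (v9,v10,v2) [--+] → (0.387549, -1.19273, 0.2423)–(-0.387549, -1.19273, 0.2423)  len=0.7751
  (v10,v11,v2) [--+] → (1.01461, -0.737123, 0.2423)–(0.387549, -1.19273, 0.2423)  len=0.7751
  (v11,v1,v2) [--+] → (1.25412, 0, 0.2423)–(1.01461, -0.737123, 0.2423)  len=0.7751

Chained into 1 loop(s):
  loop 1: 10 segments, perimeter = 7.7508
Total perimeter = 7.751

loops=1 perimeter=7.751


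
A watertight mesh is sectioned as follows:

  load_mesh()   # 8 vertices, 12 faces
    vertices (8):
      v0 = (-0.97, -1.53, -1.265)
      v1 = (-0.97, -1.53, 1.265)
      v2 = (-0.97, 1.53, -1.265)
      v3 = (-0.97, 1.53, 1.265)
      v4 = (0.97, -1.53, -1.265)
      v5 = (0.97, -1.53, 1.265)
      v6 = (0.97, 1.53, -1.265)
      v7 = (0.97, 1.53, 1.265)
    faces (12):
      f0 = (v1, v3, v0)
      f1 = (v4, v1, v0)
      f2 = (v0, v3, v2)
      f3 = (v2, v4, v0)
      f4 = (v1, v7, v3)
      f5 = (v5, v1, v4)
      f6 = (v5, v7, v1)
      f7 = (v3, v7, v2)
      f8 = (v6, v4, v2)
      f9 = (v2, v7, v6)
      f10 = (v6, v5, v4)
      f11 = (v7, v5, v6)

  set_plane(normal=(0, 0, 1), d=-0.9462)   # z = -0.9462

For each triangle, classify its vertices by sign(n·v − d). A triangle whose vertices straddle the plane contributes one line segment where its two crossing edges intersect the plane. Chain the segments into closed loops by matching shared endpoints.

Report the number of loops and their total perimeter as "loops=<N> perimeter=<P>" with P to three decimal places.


loops=1 perimeter=10.000

Straddling triangles (8 of 12):
  (v1,v3,v0) [++-] → (-0.97, -1.14442, -0.9462)–(-0.97, -1.53, -0.9462)  len=0.3856
  (v4,v1,v0) [-+-] → (0.725545, -1.53, -0.9462)–(-0.97, -1.53, -0.9462)  len=1.6955
  (v0,v3,v2) [-+-] → (-0.97, -1.14442, -0.9462)–(-0.97, 1.53, -0.9462)  len=2.6744
  (v5,v1,v4) [++-] → (0.725545, -1.53, -0.9462)–(0.97, -1.53, -0.9462)  len=0.2445
  (v3,v7,v2) [++-] → (-0.725545, 1.53, -0.9462)–(-0.97, 1.53, -0.9462)  len=0.2445
  (v2,v7,v6) [-+-] → (-0.725545, 1.53, -0.9462)–(0.97, 1.53, -0.9462)  len=1.6955
  (v6,v5,v4) [-+-] → (0.97, 1.14442, -0.9462)–(0.97, -1.53, -0.9462)  len=2.6744
  (v7,v5,v6) [++-] → (0.97, 1.14442, -0.9462)–(0.97, 1.53, -0.9462)  len=0.3856

Chained into 1 loop(s):
  loop 1: 8 segments, perimeter = 10.0000
Total perimeter = 10.000


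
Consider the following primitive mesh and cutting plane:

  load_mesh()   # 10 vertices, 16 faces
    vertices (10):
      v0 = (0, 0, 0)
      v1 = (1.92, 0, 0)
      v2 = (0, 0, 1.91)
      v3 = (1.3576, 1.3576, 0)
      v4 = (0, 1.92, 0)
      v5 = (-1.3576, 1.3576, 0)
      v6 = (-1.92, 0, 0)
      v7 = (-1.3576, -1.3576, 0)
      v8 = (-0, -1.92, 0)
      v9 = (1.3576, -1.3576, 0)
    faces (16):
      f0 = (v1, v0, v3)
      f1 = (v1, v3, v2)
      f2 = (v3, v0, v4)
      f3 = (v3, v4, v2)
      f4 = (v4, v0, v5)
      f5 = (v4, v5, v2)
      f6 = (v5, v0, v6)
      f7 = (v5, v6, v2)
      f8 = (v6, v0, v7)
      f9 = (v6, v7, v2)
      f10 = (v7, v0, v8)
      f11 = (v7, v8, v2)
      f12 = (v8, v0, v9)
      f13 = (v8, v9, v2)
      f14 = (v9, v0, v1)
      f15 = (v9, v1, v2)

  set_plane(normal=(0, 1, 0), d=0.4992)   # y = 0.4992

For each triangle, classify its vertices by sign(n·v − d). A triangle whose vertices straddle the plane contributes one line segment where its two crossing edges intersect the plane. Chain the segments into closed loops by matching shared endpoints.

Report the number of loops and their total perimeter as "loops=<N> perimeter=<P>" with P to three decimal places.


loops=1 perimeter=7.931

Straddling triangles (8 of 16):
  (v1,v0,v3) [--+] → (0.4992, 0.4992, 0)–(1.7132, 0.4992, 0)  len=1.2140
  (v1,v3,v2) [-+-] → (1.7132, 0.4992, 0)–(0.4992, 0.4992, 1.20768)  len=1.7124
  (v3,v0,v4) [+-+] → (0.4992, 0.4992, 0)–(0, 0.4992, 0)  len=0.4992
  (v3,v4,v2) [++-] → (0, 0.4992, 1.4134)–(0.4992, 0.4992, 1.20768)  len=0.5399
  (v4,v0,v5) [+-+] → (0, 0.4992, 0)–(-0.4992, 0.4992, 0)  len=0.4992
  (v4,v5,v2) [++-] → (-0.4992, 0.4992, 1.20768)–(0, 0.4992, 1.4134)  len=0.5399
  (v5,v0,v6) [+--] → (-0.4992, 0.4992, 0)–(-1.7132, 0.4992, 0)  len=1.2140
  (v5,v6,v2) [+--] → (-1.7132, 0.4992, 0)–(-0.4992, 0.4992, 1.20768)  len=1.7124

Chained into 1 loop(s):
  loop 1: 8 segments, perimeter = 7.9310
Total perimeter = 7.931


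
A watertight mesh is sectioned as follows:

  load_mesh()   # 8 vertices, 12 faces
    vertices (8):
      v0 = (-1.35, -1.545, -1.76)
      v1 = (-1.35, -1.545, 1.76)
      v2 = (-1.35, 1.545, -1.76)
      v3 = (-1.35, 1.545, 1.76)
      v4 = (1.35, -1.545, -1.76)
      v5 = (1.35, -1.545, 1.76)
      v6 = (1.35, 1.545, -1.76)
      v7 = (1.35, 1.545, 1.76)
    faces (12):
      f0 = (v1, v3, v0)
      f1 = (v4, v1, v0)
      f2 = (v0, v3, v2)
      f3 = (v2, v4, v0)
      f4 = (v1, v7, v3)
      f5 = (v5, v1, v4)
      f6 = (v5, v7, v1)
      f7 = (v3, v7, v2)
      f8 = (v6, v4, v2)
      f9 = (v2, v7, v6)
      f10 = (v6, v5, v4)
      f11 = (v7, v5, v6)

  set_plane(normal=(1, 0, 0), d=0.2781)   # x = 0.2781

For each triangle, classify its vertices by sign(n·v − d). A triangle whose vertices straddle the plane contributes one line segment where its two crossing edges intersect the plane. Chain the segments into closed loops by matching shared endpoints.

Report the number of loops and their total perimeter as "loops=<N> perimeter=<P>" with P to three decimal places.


loops=1 perimeter=13.220

Straddling triangles (8 of 12):
  (v4,v1,v0) [+--] → (0.2781, -1.545, -0.36256)–(0.2781, -1.545, -1.76)  len=1.3974
  (v2,v4,v0) [-+-] → (0.2781, -0.31827, -1.76)–(0.2781, -1.545, -1.76)  len=1.2267
  (v1,v7,v3) [-+-] → (0.2781, 0.31827, 1.76)–(0.2781, 1.545, 1.76)  len=1.2267
  (v5,v1,v4) [+-+] → (0.2781, -1.545, 1.76)–(0.2781, -1.545, -0.36256)  len=2.1226
  (v5,v7,v1) [++-] → (0.2781, 0.31827, 1.76)–(0.2781, -1.545, 1.76)  len=1.8633
  (v3,v7,v2) [-+-] → (0.2781, 1.545, 1.76)–(0.2781, 1.545, 0.36256)  len=1.3974
  (v6,v4,v2) [++-] → (0.2781, -0.31827, -1.76)–(0.2781, 1.545, -1.76)  len=1.8633
  (v2,v7,v6) [-++] → (0.2781, 1.545, 0.36256)–(0.2781, 1.545, -1.76)  len=2.1226

Chained into 1 loop(s):
  loop 1: 8 segments, perimeter = 13.2200
Total perimeter = 13.220


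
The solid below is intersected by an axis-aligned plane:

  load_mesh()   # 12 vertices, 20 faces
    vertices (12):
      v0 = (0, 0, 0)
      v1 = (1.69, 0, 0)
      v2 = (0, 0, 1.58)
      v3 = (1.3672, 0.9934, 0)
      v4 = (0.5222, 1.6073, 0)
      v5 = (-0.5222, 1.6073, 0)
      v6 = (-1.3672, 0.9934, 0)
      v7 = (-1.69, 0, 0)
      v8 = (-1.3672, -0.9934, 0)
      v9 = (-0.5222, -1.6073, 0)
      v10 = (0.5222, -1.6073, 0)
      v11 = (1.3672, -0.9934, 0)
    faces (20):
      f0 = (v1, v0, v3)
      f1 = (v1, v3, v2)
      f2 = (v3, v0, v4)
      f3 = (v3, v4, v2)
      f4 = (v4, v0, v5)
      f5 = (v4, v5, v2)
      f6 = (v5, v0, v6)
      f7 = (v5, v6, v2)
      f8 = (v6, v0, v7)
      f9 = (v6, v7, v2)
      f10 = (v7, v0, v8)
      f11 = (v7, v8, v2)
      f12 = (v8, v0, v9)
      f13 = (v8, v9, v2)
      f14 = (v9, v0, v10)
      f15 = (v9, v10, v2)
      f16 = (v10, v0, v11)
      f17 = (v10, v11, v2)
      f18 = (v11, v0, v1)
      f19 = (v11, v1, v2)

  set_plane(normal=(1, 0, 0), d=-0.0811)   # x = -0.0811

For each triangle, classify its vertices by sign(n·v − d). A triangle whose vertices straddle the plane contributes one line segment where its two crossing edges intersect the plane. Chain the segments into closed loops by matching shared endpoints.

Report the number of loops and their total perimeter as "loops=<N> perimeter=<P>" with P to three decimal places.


Straddling triangles (12 of 20):
  (v4,v0,v5) [++-] → (-0.0811, 0.249621, 0)–(-0.0811, 1.6073, 0)  len=1.3577
  (v4,v5,v2) [+-+] → (-0.0811, 1.6073, 0)–(-0.0811, 0.249621, 1.33462)  len=1.9038
  (v5,v0,v6) [-+-] → (-0.0811, 0.249621, 0)–(-0.0811, 0.0589268, 0)  len=0.1907
  (v5,v6,v2) [--+] → (-0.0811, 0.0589268, 1.48628)–(-0.0811, 0.249621, 1.33462)  len=0.2436
  (v6,v0,v7) [-+-] → (-0.0811, 0.0589268, 0)–(-0.0811, 0, 0)  len=0.0589
  (v6,v7,v2) [--+] → (-0.0811, 0, 1.50418)–(-0.0811, 0.0589268, 1.48628)  len=0.0616
  (v7,v0,v8) [-+-] → (-0.0811, 0, 0)–(-0.0811, -0.0589268, 0)  len=0.0589
  (v7,v8,v2) [--+] → (-0.0811, -0.0589268, 1.48628)–(-0.0811, 0, 1.50418)  len=0.0616
  (v8,v0,v9) [-+-] → (-0.0811, -0.0589268, 0)–(-0.0811, -0.249621, 0)  len=0.1907
  (v8,v9,v2) [--+] → (-0.0811, -0.249621, 1.33462)–(-0.0811, -0.0589268, 1.48628)  len=0.2436
  (v9,v0,v10) [-++] → (-0.0811, -0.249621, 0)–(-0.0811, -1.6073, 0)  len=1.3577
  (v9,v10,v2) [-++] → (-0.0811, -1.6073, 0)–(-0.0811, -0.249621, 1.33462)  len=1.9038

Chained into 1 loop(s):
  loop 1: 12 segments, perimeter = 7.6327
Total perimeter = 7.633

loops=1 perimeter=7.633


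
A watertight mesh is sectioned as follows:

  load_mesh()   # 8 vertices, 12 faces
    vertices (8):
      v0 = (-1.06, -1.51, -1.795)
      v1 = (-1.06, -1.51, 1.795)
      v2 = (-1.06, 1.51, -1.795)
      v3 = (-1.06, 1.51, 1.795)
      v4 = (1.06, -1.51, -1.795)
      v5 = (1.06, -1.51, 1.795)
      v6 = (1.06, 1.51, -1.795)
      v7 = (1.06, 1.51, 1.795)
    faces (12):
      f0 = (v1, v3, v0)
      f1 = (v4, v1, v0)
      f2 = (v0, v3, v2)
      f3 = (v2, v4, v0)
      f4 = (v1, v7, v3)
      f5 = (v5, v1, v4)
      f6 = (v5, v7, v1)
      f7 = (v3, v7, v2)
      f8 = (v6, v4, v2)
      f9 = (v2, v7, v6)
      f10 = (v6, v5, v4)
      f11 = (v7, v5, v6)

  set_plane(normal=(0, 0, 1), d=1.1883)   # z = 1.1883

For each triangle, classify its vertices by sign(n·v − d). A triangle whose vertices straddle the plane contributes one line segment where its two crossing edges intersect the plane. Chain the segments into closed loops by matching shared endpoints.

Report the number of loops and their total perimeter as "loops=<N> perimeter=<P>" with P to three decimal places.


loops=1 perimeter=10.280

Straddling triangles (8 of 12):
  (v1,v3,v0) [++-] → (-1.06, 0.999628, 1.1883)–(-1.06, -1.51, 1.1883)  len=2.5096
  (v4,v1,v0) [-+-] → (-0.701726, -1.51, 1.1883)–(-1.06, -1.51, 1.1883)  len=0.3583
  (v0,v3,v2) [-+-] → (-1.06, 0.999628, 1.1883)–(-1.06, 1.51, 1.1883)  len=0.5104
  (v5,v1,v4) [++-] → (-0.701726, -1.51, 1.1883)–(1.06, -1.51, 1.1883)  len=1.7617
  (v3,v7,v2) [++-] → (0.701726, 1.51, 1.1883)–(-1.06, 1.51, 1.1883)  len=1.7617
  (v2,v7,v6) [-+-] → (0.701726, 1.51, 1.1883)–(1.06, 1.51, 1.1883)  len=0.3583
  (v6,v5,v4) [-+-] → (1.06, -0.999628, 1.1883)–(1.06, -1.51, 1.1883)  len=0.5104
  (v7,v5,v6) [++-] → (1.06, -0.999628, 1.1883)–(1.06, 1.51, 1.1883)  len=2.5096

Chained into 1 loop(s):
  loop 1: 8 segments, perimeter = 10.2800
Total perimeter = 10.280


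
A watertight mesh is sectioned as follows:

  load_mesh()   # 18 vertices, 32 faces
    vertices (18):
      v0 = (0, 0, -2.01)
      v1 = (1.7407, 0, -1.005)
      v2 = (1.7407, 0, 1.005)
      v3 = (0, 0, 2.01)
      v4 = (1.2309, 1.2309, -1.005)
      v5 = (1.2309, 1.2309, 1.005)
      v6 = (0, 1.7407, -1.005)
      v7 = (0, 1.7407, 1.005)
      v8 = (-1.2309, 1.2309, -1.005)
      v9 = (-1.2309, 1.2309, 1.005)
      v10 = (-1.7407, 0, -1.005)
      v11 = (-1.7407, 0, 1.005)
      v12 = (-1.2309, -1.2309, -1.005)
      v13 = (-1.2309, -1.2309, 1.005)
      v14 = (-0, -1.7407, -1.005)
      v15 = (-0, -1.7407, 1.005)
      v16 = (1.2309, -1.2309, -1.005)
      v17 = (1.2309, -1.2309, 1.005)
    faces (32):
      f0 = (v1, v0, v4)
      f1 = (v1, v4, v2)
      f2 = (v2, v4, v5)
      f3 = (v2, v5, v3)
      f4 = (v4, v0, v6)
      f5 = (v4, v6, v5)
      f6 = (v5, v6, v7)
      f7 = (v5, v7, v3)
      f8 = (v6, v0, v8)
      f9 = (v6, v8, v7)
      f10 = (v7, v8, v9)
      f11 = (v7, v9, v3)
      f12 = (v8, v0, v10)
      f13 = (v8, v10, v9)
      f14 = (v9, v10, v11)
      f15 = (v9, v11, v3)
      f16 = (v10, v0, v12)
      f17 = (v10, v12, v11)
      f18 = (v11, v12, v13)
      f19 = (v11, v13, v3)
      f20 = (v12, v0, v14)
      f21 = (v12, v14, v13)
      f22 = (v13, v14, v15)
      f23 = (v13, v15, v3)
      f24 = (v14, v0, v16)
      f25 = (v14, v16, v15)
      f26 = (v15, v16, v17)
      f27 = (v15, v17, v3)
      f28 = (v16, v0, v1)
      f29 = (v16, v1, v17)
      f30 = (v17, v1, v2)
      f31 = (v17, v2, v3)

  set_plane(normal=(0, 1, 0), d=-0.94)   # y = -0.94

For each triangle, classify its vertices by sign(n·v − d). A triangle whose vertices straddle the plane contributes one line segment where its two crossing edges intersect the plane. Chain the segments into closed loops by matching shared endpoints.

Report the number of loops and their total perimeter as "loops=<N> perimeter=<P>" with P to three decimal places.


loops=1 perimeter=9.786

Straddling triangles (12 of 32):
  (v10,v0,v12) [++-] → (-0.94, -0.94, -1.24251)–(-1.35138, -0.94, -1.005)  len=0.4750
  (v10,v12,v11) [+-+] → (-1.35138, -0.94, -1.005)–(-1.35138, -0.94, -0.529974)  len=0.4750
  (v11,v12,v13) [+--] → (-1.35138, -0.94, -0.529974)–(-1.35138, -0.94, 1.005)  len=1.5350
  (v11,v13,v3) [+-+] → (-1.35138, -0.94, 1.005)–(-0.94, -0.94, 1.24251)  len=0.4750
  (v12,v0,v14) [-+-] → (-0.94, -0.94, -1.24251)–(0, -0.94, -1.46729)  len=0.9665
  (v13,v15,v3) [--+] → (0, -0.94, 1.46729)–(-0.94, -0.94, 1.24251)  len=0.9665
  (v14,v0,v16) [-+-] → (0, -0.94, -1.46729)–(0.94, -0.94, -1.24251)  len=0.9665
  (v15,v17,v3) [--+] → (0.94, -0.94, 1.24251)–(0, -0.94, 1.46729)  len=0.9665
  (v16,v0,v1) [-++] → (0.94, -0.94, -1.24251)–(1.35138, -0.94, -1.005)  len=0.4750
  (v16,v1,v17) [-+-] → (1.35138, -0.94, -1.005)–(1.35138, -0.94, 0.529974)  len=1.5350
  (v17,v1,v2) [-++] → (1.35138, -0.94, 0.529974)–(1.35138, -0.94, 1.005)  len=0.4750
  (v17,v2,v3) [-++] → (1.35138, -0.94, 1.005)–(0.94, -0.94, 1.24251)  len=0.4750

Chained into 1 loop(s):
  loop 1: 12 segments, perimeter = 9.7861
Total perimeter = 9.786


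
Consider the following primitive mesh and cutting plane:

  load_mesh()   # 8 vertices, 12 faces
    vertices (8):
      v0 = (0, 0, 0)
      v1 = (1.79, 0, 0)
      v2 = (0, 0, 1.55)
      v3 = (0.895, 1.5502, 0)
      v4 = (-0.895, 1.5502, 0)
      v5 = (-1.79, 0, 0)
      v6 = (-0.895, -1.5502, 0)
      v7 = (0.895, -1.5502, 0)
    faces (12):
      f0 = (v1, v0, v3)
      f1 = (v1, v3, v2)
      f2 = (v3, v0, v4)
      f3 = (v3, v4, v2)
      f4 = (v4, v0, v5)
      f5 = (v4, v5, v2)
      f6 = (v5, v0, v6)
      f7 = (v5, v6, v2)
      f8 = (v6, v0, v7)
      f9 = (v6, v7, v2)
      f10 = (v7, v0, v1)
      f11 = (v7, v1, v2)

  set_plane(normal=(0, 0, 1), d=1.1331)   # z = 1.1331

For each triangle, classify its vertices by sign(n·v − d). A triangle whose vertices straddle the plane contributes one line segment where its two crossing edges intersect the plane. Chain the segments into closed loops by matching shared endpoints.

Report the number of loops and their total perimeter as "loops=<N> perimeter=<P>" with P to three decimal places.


loops=1 perimeter=2.889

Straddling triangles (6 of 12):
  (v1,v3,v2) [--+] → (0.240726, 0.416954, 1.1331)–(0.481452, 0, 1.1331)  len=0.4815
  (v3,v4,v2) [--+] → (-0.240726, 0.416954, 1.1331)–(0.240726, 0.416954, 1.1331)  len=0.4815
  (v4,v5,v2) [--+] → (-0.481452, 0, 1.1331)–(-0.240726, 0.416954, 1.1331)  len=0.4815
  (v5,v6,v2) [--+] → (-0.240726, -0.416954, 1.1331)–(-0.481452, 0, 1.1331)  len=0.4815
  (v6,v7,v2) [--+] → (0.240726, -0.416954, 1.1331)–(-0.240726, -0.416954, 1.1331)  len=0.4815
  (v7,v1,v2) [--+] → (0.481452, 0, 1.1331)–(0.240726, -0.416954, 1.1331)  len=0.4815

Chained into 1 loop(s):
  loop 1: 6 segments, perimeter = 2.8887
Total perimeter = 2.889


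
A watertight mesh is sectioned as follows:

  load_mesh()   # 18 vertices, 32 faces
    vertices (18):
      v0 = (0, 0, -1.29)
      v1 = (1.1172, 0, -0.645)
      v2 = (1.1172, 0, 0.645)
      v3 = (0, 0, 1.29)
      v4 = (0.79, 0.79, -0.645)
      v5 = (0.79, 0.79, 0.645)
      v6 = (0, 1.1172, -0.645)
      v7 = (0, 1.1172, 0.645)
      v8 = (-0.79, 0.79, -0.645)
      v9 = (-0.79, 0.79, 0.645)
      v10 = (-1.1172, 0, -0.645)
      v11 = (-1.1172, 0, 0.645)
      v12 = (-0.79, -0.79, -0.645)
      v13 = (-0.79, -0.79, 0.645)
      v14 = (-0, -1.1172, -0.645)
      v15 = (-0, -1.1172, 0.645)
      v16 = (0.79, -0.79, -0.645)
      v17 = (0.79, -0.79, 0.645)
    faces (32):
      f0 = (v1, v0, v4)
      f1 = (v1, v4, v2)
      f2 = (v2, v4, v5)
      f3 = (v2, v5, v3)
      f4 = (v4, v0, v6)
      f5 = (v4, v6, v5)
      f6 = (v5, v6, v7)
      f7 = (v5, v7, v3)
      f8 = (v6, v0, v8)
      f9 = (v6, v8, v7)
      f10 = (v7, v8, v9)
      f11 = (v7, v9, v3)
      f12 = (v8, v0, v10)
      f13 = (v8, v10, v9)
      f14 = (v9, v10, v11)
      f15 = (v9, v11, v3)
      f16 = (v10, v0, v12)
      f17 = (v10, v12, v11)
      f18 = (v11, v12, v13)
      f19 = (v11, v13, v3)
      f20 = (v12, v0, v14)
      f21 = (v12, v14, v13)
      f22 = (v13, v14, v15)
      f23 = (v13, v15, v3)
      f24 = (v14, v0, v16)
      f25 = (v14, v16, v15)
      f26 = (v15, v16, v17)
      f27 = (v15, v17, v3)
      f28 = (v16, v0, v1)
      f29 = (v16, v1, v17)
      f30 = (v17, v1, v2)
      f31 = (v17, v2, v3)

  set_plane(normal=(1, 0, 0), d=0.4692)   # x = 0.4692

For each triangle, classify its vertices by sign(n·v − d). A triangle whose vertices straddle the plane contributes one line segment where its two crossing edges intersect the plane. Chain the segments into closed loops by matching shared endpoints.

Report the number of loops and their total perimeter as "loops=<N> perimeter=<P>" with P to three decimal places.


loops=1 perimeter=6.605

Straddling triangles (12 of 32):
  (v1,v0,v4) [+-+] → (0.4692, 0, -1.01911)–(0.4692, 0.4692, -0.906919)  len=0.4824
  (v2,v5,v3) [++-] → (0.4692, 0.4692, 0.906919)–(0.4692, 0, 1.01911)  len=0.4824
  (v4,v0,v6) [+--] → (0.4692, 0.4692, -0.906919)–(0.4692, 0.922868, -0.645)  len=0.5238
  (v4,v6,v5) [+-+] → (0.4692, 0.922868, -0.645)–(0.4692, 0.922868, 0.121162)  len=0.7662
  (v5,v6,v7) [+--] → (0.4692, 0.922868, 0.121162)–(0.4692, 0.922868, 0.645)  len=0.5238
  (v5,v7,v3) [+--] → (0.4692, 0.922868, 0.645)–(0.4692, 0.4692, 0.906919)  len=0.5238
  (v14,v0,v16) [--+] → (0.4692, -0.4692, -0.906919)–(0.4692, -0.922868, -0.645)  len=0.5238
  (v14,v16,v15) [-+-] → (0.4692, -0.922868, -0.645)–(0.4692, -0.922868, -0.121162)  len=0.5238
  (v15,v16,v17) [-++] → (0.4692, -0.922868, -0.121162)–(0.4692, -0.922868, 0.645)  len=0.7662
  (v15,v17,v3) [-+-] → (0.4692, -0.922868, 0.645)–(0.4692, -0.4692, 0.906919)  len=0.5238
  (v16,v0,v1) [+-+] → (0.4692, -0.4692, -0.906919)–(0.4692, 0, -1.01911)  len=0.4824
  (v17,v2,v3) [++-] → (0.4692, 0, 1.01911)–(0.4692, -0.4692, 0.906919)  len=0.4824

Chained into 1 loop(s):
  loop 1: 12 segments, perimeter = 6.6051
Total perimeter = 6.605
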